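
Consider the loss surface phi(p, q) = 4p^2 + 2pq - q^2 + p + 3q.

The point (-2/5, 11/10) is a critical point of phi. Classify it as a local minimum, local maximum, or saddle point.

saddle point

The Hessian of phi is constant: H = [[8, 2], [2, -2]].
det(H) = 8·(-2) − 2² = -20.
Since det(H) < 0, H is indefinite and the critical point is a saddle point.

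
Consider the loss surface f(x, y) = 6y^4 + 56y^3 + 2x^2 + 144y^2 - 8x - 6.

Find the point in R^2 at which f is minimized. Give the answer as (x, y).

f(x,y) separates as P(x) + Q(y) − 6, so its minimum is min P + min Q − 6.
P'(x) = 4x - 8 vanishes at x ∈ {2}; Q'(y) = 24y(y + 3)(y + 4) vanishes at y ∈ {-4, -3, 0}.
Local minima of P (where P''>0): P(2)=-8. Local minima of Q: Q(-4)=256, Q(0)=0.
So the global minimum of f is P(2) + Q(0) − 6 = -8 + 0 − 6 = -14, attained at (2, 0).

(2, 0)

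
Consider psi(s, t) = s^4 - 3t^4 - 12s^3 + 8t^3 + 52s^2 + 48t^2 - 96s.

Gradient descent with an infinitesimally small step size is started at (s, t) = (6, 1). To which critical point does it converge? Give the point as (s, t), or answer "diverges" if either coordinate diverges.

psi is separable, so gradient descent decouples: s follows -∂psi/∂s, t follows -∂psi/∂t.
∂psi/∂s = 4(s - 4)(s - 3)(s - 2); at s=6 this is 96, so s decreases.
∂psi/∂t = -12t(t - 4)(t + 2); at t=1 this is 108, so t decreases.
s converges to its nearest critical value 4 (a local min of the s-part); t converges to 0. The iterate converges to (4, 0).

(4, 0)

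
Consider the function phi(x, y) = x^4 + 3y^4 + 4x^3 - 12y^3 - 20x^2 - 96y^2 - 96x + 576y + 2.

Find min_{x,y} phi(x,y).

-2581

phi(x,y) separates as P(x) + Q(y) + 2, so its minimum is min P + min Q + 2.
P'(x) = 4(x - 3)(x + 2)(x + 4) vanishes at x ∈ {-4, -2, 3}; Q'(y) = 12(y - 4)(y - 3)(y + 4) vanishes at y ∈ {-4, 3, 4}.
Local minima of P (where P''>0): P(-4)=64, P(3)=-279. Local minima of Q: Q(-4)=-2304, Q(4)=768.
So the global minimum of phi is P(3) + Q(-4) + 2 = -279 − 2304 + 2 = -2581, attained at (3, -4).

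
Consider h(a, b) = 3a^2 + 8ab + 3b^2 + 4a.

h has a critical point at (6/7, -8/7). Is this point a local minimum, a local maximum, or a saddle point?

saddle point

The Hessian of h is constant: H = [[6, 8], [8, 6]].
det(H) = 6·6 − 8² = -28.
Since det(H) < 0, H is indefinite and the critical point is a saddle point.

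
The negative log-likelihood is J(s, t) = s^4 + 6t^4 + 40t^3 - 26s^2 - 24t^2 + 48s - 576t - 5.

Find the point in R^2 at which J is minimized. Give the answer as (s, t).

J(s,t) separates as P(s) + Q(t) − 5, so its minimum is min P + min Q − 5.
P'(s) = 4(s - 3)(s - 1)(s + 4) vanishes at s ∈ {-4, 1, 3}; Q'(t) = 24(t - 2)(t + 3)(t + 4) vanishes at t ∈ {-4, -3, 2}.
Local minima of P (where P''>0): P(-4)=-352, P(3)=-9. Local minima of Q: Q(-4)=896, Q(2)=-832.
So the global minimum of J is P(-4) + Q(2) − 5 = -352 − 832 − 5 = -1189, attained at (-4, 2).

(-4, 2)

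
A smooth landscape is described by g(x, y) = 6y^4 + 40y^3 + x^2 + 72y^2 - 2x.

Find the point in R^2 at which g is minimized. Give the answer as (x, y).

(1, 0)

g(x,y) separates as P(x) + Q(y), so its minimum is min P + min Q.
P'(x) = 2x - 2 vanishes at x ∈ {1}; Q'(y) = 24y(y + 2)(y + 3) vanishes at y ∈ {-3, -2, 0}.
Local minima of P (where P''>0): P(1)=-1. Local minima of Q: Q(-3)=54, Q(0)=0.
So the global minimum of g is P(1) + Q(0) = -1 + 0 = -1, attained at (1, 0).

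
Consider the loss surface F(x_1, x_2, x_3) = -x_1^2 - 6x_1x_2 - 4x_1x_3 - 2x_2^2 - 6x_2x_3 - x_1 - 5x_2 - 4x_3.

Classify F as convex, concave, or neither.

F is quadratic, so its Hessian is the constant matrix H = [[-2, -6, -4], [-6, -4, -6], [-4, -6, 0]].
Leading principal minors: -2, -28, -152.
Neither pattern holds ⇒ H is indefinite ⇒ neither convex nor concave.

neither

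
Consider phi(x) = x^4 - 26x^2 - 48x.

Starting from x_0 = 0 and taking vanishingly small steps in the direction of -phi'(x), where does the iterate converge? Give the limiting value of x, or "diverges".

4

phi'(x) = 4(x - 4)(x + 1)(x + 3), so phi'(0) = -48.
Gradient descent moves in the -phi' direction, i.e. x is increasing.
The nearest critical point in that direction is x = 4, where phi'' = 140 > 0 (a local minimum). The iterate converges there.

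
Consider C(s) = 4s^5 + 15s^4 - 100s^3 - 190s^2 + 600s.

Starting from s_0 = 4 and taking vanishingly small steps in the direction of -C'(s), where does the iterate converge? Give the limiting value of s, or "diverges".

3

C'(s) = 20(s - 3)(s - 1)(s + 2)(s + 5), so C'(4) = 3240.
Gradient descent moves in the -C' direction, i.e. s is decreasing.
The nearest critical point in that direction is s = 3, where C'' = 1600 > 0 (a local minimum). The iterate converges there.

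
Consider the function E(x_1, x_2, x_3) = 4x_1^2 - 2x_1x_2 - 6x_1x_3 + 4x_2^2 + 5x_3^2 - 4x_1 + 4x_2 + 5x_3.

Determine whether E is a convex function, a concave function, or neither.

E is quadratic, so its Hessian is the constant matrix H = [[8, -2, -6], [-2, 8, 0], [-6, 0, 10]].
Leading principal minors: 8, 60, 312.
All positive ⇒ H ≻ 0 ⇒ convex.

convex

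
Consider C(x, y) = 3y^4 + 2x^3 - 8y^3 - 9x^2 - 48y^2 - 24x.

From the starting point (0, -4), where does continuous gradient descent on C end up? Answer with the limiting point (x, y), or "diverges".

C is separable, so gradient descent decouples: x follows -∂C/∂x, y follows -∂C/∂y.
∂C/∂x = 6(x - 4)(x + 1); at x=0 this is -24, so x increases.
∂C/∂y = 12y(y - 4)(y + 2); at y=-4 this is -768, so y increases.
x converges to its nearest critical value 4 (a local min of the x-part); y converges to -2. The iterate converges to (4, -2).

(4, -2)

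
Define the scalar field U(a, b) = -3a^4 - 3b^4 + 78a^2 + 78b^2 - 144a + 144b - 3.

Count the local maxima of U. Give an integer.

U separates as a function of a plus a function of b, so ∇U=0 decouples.
∂U/∂a = -12(a - 3)(a - 1)(a + 4) = 0 at a ∈ {-4, 1, 3}; ∂U/∂b = -12(b - 4)(b + 1)(b + 3) = 0 at b ∈ {-3, -1, 4}.
The Hessian is diagonal: diag(U_aa, U_bb). Second derivatives: U_aa(-4)=-420, U_aa(1)=120, U_aa(3)=-168; U_bb(-3)=-168, U_bb(-1)=120, U_bb(4)=-420.
Local maxima occur where both diagonal entries negative: (-4, -3), (-4, 4), (3, -3), (3, 4). Count: 4.

4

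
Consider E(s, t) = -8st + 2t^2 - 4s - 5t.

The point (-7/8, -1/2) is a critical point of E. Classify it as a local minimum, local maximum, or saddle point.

saddle point

The Hessian of E is constant: H = [[0, -8], [-8, 4]].
det(H) = 0·4 − (-8)² = -64.
Since det(H) < 0, H is indefinite and the critical point is a saddle point.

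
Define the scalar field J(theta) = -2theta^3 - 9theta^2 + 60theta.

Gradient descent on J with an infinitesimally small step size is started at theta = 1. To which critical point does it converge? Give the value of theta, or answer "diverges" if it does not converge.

-5

J'(theta) = -6(theta - 2)(theta + 5), so J'(1) = 36.
Gradient descent moves in the -J' direction, i.e. theta is decreasing.
The nearest critical point in that direction is theta = -5, where J'' = 42 > 0 (a local minimum). The iterate converges there.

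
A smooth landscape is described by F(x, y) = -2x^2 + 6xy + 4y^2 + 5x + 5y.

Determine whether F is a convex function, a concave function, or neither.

neither

F is quadratic, so its Hessian is the constant matrix H = [[-4, 6], [6, 8]].
det(H) = -68, tr(H) = 4.
det(H) < 0, so H is indefinite: neither convex nor concave.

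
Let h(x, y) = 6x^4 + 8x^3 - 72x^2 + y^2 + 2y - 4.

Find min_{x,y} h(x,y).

-383

h(x,y) separates as P(x) + Q(y) − 4, so its minimum is min P + min Q − 4.
P'(x) = 24x(x - 2)(x + 3) vanishes at x ∈ {-3, 0, 2}; Q'(y) = 2y + 2 vanishes at y ∈ {-1}.
Local minima of P (where P''>0): P(-3)=-378, P(2)=-128. Local minima of Q: Q(-1)=-1.
So the global minimum of h is P(-3) + Q(-1) − 4 = -378 − 1 − 4 = -383, attained at (-3, -1).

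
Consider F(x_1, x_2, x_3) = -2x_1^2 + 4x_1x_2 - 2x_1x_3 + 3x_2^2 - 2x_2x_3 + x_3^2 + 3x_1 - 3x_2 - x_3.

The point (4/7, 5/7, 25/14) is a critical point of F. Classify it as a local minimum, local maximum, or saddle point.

The Hessian is constant: H = [[-4, 4, -2], [4, 6, -2], [-2, -2, 2]].
Leading principal minors: Δ₁ = -4, Δ₂ = -40, Δ₃ = -56.
The minors fit neither the all-positive nor the alternating-sign pattern, so H is indefinite: a saddle point.

saddle point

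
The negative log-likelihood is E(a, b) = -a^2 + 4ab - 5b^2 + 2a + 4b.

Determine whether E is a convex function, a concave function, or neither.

E is quadratic, so its Hessian is the constant matrix H = [[-2, 4], [4, -10]].
det(H) = 4, tr(H) = -12.
det(H) > 0 and tr(H) < 0, so H is negative definite everywhere: concave.

concave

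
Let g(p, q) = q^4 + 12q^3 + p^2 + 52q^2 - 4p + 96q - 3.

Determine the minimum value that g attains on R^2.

-71

g(p,q) separates as A(p) + B(q) − 3, so its minimum is min A + min B − 3.
A'(p) = 2p - 4 vanishes at p ∈ {2}; B'(q) = 4(q + 2)(q + 3)(q + 4) vanishes at q ∈ {-4, -3, -2}.
Local minima of A (where A''>0): A(2)=-4. Local minima of B: B(-4)=-64, B(-2)=-64.
So the global minimum of g is A(2) + B(-4) − 3 = -4 − 64 − 3 = -71, attained at (2, -4).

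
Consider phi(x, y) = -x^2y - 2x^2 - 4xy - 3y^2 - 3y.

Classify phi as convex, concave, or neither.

The term -x^2y is cubic, so the Hessian is not constant.
∂²phi/∂x² = -2y - 4, which takes both signs as y varies (negative for sufficiently large y). A diagonal entry of the Hessian changing sign means the Hessian is neither positive- nor negative-semidefinite on all of R^2.

neither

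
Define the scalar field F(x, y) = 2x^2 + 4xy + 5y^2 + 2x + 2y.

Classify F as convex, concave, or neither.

convex

F is quadratic, so its Hessian is the constant matrix H = [[4, 4], [4, 10]].
det(H) = 24, tr(H) = 14.
det(H) > 0 and tr(H) > 0, so H is positive definite everywhere: convex.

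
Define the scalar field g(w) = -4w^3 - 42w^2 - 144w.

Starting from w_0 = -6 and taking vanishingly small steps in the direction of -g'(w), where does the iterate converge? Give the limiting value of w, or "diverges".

-4

g'(w) = -12(w + 3)(w + 4), so g'(-6) = -72.
Gradient descent moves in the -g' direction, i.e. w is increasing.
The nearest critical point in that direction is w = -4, where g'' = 12 > 0 (a local minimum). The iterate converges there.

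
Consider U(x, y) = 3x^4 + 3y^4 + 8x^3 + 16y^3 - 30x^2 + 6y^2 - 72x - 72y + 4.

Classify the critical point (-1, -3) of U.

saddle point

The mixed partial ∂²U/∂x∂y is 0, so the Hessian at any point is diag(U_xx, U_yy) = diag(12(3x^2 + 4x - 5), 12(3y^2 + 8y + 1)).
At (-1, -3): H = diag(-72, 48).
The eigenvalues have opposite signs, so H is indefinite: a saddle point.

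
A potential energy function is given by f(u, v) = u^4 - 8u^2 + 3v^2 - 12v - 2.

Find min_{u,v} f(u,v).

f(u,v) separates as P(u) + Q(v) − 2, so its minimum is min P + min Q − 2.
P'(u) = 4u(u - 2)(u + 2) vanishes at u ∈ {-2, 0, 2}; Q'(v) = 6v - 12 vanishes at v ∈ {2}.
Local minima of P (where P''>0): P(-2)=-16, P(2)=-16. Local minima of Q: Q(2)=-12.
So the global minimum of f is P(-2) + Q(2) − 2 = -16 − 12 − 2 = -30, attained at (-2, 2).

-30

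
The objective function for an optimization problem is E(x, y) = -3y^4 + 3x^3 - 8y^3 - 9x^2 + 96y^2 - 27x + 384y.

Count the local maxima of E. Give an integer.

E separates as a function of x plus a function of y, so ∇E=0 decouples.
∂E/∂x = 9(x - 3)(x + 1) = 0 at x ∈ {-1, 3}; ∂E/∂y = -12(y - 4)(y + 2)(y + 4) = 0 at y ∈ {-4, -2, 4}.
The Hessian is diagonal: diag(E_xx, E_yy). Second derivatives: E_xx(-1)=-36, E_xx(3)=36; E_yy(-4)=-192, E_yy(-2)=144, E_yy(4)=-576.
Local maxima occur where both diagonal entries negative: (-1, -4), (-1, 4). Count: 2.

2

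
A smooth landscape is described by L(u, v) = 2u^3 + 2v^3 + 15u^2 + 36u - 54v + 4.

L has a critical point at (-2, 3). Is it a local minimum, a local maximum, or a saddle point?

The mixed partial ∂²L/∂u∂v is 0, so the Hessian at any point is diag(L_uu, L_vv) = diag(6(2u + 5), 12v).
At (-2, 3): H = diag(6, 36).
Both eigenvalues are positive, so H is positive definite: a local minimum.

local minimum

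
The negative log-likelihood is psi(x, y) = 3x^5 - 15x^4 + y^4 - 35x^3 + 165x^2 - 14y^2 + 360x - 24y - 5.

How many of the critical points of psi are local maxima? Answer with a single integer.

2

psi separates as a function of x plus a function of y, so ∇psi=0 decouples.
∂psi/∂x = 15(x - 4)(x - 3)(x + 1)(x + 2) = 0 at x ∈ {-2, -1, 3, 4}; ∂psi/∂y = 4(y - 3)(y + 1)(y + 2) = 0 at y ∈ {-2, -1, 3}.
The Hessian is diagonal: diag(psi_xx, psi_yy). Second derivatives: psi_xx(-2)=-450, psi_xx(-1)=300, psi_xx(3)=-300, psi_xx(4)=450; psi_yy(-2)=20, psi_yy(-1)=-16, psi_yy(3)=80.
Local maxima occur where both diagonal entries negative: (-2, -1), (3, -1). Count: 2.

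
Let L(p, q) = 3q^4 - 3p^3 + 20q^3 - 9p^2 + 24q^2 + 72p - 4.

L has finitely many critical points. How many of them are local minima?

L separates as a function of p plus a function of q, so ∇L=0 decouples.
∂L/∂p = -9(p - 2)(p + 4) = 0 at p ∈ {-4, 2}; ∂L/∂q = 12q(q + 1)(q + 4) = 0 at q ∈ {-4, -1, 0}.
The Hessian is diagonal: diag(L_pp, L_qq). Second derivatives: L_pp(-4)=54, L_pp(2)=-54; L_qq(-4)=144, L_qq(-1)=-36, L_qq(0)=48.
Local minima occur where both diagonal entries positive: (-4, -4), (-4, 0). Count: 2.

2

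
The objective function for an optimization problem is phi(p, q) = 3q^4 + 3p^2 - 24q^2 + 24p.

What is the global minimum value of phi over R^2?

-96

phi(p,q) separates as A(p) + B(q), so its minimum is min A + min B.
A'(p) = 6p + 24 vanishes at p ∈ {-4}; B'(q) = 12q(q - 2)(q + 2) vanishes at q ∈ {-2, 0, 2}.
Local minima of A (where A''>0): A(-4)=-48. Local minima of B: B(-2)=-48, B(2)=-48.
So the global minimum of phi is A(-4) + B(-2) = -48 − 48 = -96, attained at (-4, -2).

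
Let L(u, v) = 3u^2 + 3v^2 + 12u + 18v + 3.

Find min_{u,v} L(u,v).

L(u,v) separates as P(u) + Q(v) + 3, so its minimum is min P + min Q + 3.
P'(u) = 6u + 12 vanishes at u ∈ {-2}; Q'(v) = 6v + 18 vanishes at v ∈ {-3}.
Local minima of P (where P''>0): P(-2)=-12. Local minima of Q: Q(-3)=-27.
So the global minimum of L is P(-2) + Q(-3) + 3 = -12 − 27 + 3 = -36, attained at (-2, -3).

-36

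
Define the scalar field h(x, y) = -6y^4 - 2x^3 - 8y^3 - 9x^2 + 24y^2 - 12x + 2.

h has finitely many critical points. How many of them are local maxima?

h separates as a function of x plus a function of y, so ∇h=0 decouples.
∂h/∂x = -6(x + 1)(x + 2) = 0 at x ∈ {-2, -1}; ∂h/∂y = -24y(y - 1)(y + 2) = 0 at y ∈ {-2, 0, 1}.
The Hessian is diagonal: diag(h_xx, h_yy). Second derivatives: h_xx(-2)=6, h_xx(-1)=-6; h_yy(-2)=-144, h_yy(0)=48, h_yy(1)=-72.
Local maxima occur where both diagonal entries negative: (-1, -2), (-1, 1). Count: 2.

2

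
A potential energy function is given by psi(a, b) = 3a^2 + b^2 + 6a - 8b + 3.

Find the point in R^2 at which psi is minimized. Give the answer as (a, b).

(-1, 4)

psi(a,b) separates as P(a) + Q(b) + 3, so its minimum is min P + min Q + 3.
P'(a) = 6a + 6 vanishes at a ∈ {-1}; Q'(b) = 2b - 8 vanishes at b ∈ {4}.
Local minima of P (where P''>0): P(-1)=-3. Local minima of Q: Q(4)=-16.
So the global minimum of psi is P(-1) + Q(4) + 3 = -3 − 16 + 3 = -16, attained at (-1, 4).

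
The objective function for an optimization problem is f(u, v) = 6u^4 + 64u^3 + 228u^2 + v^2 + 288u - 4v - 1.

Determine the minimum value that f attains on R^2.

f(u,v) separates as P(u) + Q(v) − 1, so its minimum is min P + min Q − 1.
P'(u) = 24(u + 1)(u + 3)(u + 4) vanishes at u ∈ {-4, -3, -1}; Q'(v) = 2v - 4 vanishes at v ∈ {2}.
Local minima of P (where P''>0): P(-4)=-64, P(-1)=-118. Local minima of Q: Q(2)=-4.
So the global minimum of f is P(-1) + Q(2) − 1 = -118 − 4 − 1 = -123, attained at (-1, 2).

-123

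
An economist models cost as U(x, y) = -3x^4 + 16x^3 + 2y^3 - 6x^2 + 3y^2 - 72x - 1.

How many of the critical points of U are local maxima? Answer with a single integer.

2

U separates as a function of x plus a function of y, so ∇U=0 decouples.
∂U/∂x = -12(x - 3)(x - 2)(x + 1) = 0 at x ∈ {-1, 2, 3}; ∂U/∂y = 6y(y + 1) = 0 at y ∈ {-1, 0}.
The Hessian is diagonal: diag(U_xx, U_yy). Second derivatives: U_xx(-1)=-144, U_xx(2)=36, U_xx(3)=-48; U_yy(-1)=-6, U_yy(0)=6.
Local maxima occur where both diagonal entries negative: (-1, -1), (3, -1). Count: 2.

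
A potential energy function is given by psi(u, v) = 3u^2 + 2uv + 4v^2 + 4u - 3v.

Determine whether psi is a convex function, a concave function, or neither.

psi is quadratic, so its Hessian is the constant matrix H = [[6, 2], [2, 8]].
det(H) = 44, tr(H) = 14.
det(H) > 0 and tr(H) > 0, so H is positive definite everywhere: convex.

convex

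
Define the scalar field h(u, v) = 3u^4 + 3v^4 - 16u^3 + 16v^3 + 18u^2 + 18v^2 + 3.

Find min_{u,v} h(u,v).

h(u,v) separates as P(u) + Q(v) + 3, so its minimum is min P + min Q + 3.
P'(u) = 12u(u - 3)(u - 1) vanishes at u ∈ {0, 1, 3}; Q'(v) = 12v(v + 1)(v + 3) vanishes at v ∈ {-3, -1, 0}.
Local minima of P (where P''>0): P(0)=0, P(3)=-27. Local minima of Q: Q(-3)=-27, Q(0)=0.
So the global minimum of h is P(3) + Q(-3) + 3 = -27 − 27 + 3 = -51, attained at (3, -3).

-51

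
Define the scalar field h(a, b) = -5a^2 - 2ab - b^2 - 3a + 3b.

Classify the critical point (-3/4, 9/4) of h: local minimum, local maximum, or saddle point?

local maximum

The Hessian of h is constant: H = [[-10, -2], [-2, -2]].
det(H) = (-10)·(-2) − (-2)² = 16.
det(H) > 0 and tr(H) = -12 < 0, so H is negative definite and the point is a local maximum.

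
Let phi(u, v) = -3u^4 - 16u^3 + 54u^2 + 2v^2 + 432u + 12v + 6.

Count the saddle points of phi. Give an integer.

phi separates as a function of u plus a function of v, so ∇phi=0 decouples.
∂phi/∂u = -12(u - 3)(u + 3)(u + 4) = 0 at u ∈ {-4, -3, 3}; ∂phi/∂v = 4(v + 3) = 0 at v ∈ {-3}.
The Hessian is diagonal: diag(phi_uu, phi_vv). Second derivatives: phi_uu(-4)=-84, phi_uu(-3)=72, phi_uu(3)=-504; phi_vv(-3)=4.
Saddle points occur where the two diagonal entries have opposite signs: (-4, -3), (3, -3). Count: 2.

2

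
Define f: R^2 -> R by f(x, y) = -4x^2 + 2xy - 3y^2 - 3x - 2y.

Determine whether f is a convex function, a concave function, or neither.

f is quadratic, so its Hessian is the constant matrix H = [[-8, 2], [2, -6]].
det(H) = 44, tr(H) = -14.
det(H) > 0 and tr(H) < 0, so H is negative definite everywhere: concave.

concave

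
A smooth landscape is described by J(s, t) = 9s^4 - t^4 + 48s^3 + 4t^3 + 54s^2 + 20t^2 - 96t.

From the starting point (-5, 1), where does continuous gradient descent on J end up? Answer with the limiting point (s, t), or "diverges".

J is separable, so gradient descent decouples: s follows -∂J/∂s, t follows -∂J/∂t.
∂J/∂s = 36s(s + 1)(s + 3); at s=-5 this is -1440, so s increases.
∂J/∂t = -4(t - 4)(t - 2)(t + 3); at t=1 this is -48, so t increases.
s converges to its nearest critical value -3 (a local min of the s-part); t converges to 2. The iterate converges to (-3, 2).

(-3, 2)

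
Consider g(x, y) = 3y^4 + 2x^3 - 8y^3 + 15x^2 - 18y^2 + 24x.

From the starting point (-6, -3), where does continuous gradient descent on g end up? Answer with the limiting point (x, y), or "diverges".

g is separable, so gradient descent decouples: x follows -∂g/∂x, y follows -∂g/∂y.
∂g/∂x = 6(x + 1)(x + 4); at x=-6 this is 60, so x decreases.
∂g/∂y = 12y(y - 3)(y + 1); at y=-3 this is -432, so y increases.
The x-coordinate has no critical point in that direction and runs off to infinity.

diverges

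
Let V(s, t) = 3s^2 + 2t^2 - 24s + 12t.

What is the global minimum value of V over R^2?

-66

V(s,t) separates as P(s) + Q(t), so its minimum is min P + min Q.
P'(s) = 6s - 24 vanishes at s ∈ {4}; Q'(t) = 4(t + 3) vanishes at t ∈ {-3}.
Local minima of P (where P''>0): P(4)=-48. Local minima of Q: Q(-3)=-18.
So the global minimum of V is P(4) + Q(-3) = -48 − 18 = -66, attained at (4, -3).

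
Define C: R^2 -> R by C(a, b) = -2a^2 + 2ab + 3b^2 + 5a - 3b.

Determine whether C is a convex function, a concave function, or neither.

neither

C is quadratic, so its Hessian is the constant matrix H = [[-4, 2], [2, 6]].
det(H) = -28, tr(H) = 2.
det(H) < 0, so H is indefinite: neither convex nor concave.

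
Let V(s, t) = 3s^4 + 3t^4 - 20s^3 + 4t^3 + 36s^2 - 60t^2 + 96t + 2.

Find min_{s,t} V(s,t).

V(s,t) separates as P(s) + Q(t) + 2, so its minimum is min P + min Q + 2.
P'(s) = 12s(s - 3)(s - 2) vanishes at s ∈ {0, 2, 3}; Q'(t) = 12(t - 2)(t - 1)(t + 4) vanishes at t ∈ {-4, 1, 2}.
Local minima of P (where P''>0): P(0)=0, P(3)=27. Local minima of Q: Q(-4)=-832, Q(2)=32.
So the global minimum of V is P(0) + Q(-4) + 2 = 0 − 832 + 2 = -830, attained at (0, -4).

-830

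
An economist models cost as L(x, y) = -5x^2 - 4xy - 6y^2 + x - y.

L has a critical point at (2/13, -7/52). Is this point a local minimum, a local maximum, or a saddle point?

The Hessian of L is constant: H = [[-10, -4], [-4, -12]].
det(H) = (-10)·(-12) − (-4)² = 104.
det(H) > 0 and tr(H) = -22 < 0, so H is negative definite and the point is a local maximum.

local maximum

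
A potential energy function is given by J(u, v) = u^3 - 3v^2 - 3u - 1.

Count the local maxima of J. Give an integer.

J separates as a function of u plus a function of v, so ∇J=0 decouples.
∂J/∂u = 3(u - 1)(u + 1) = 0 at u ∈ {-1, 1}; ∂J/∂v = -6v = 0 at v ∈ {0}.
The Hessian is diagonal: diag(J_uu, J_vv). Second derivatives: J_uu(-1)=-6, J_uu(1)=6; J_vv(0)=-6.
Local maxima occur where both diagonal entries negative: (-1, 0). Count: 1.

1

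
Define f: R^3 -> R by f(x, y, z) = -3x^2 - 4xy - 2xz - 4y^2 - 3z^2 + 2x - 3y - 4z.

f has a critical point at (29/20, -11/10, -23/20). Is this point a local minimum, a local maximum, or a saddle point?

local maximum

The Hessian is constant: H = [[-6, -4, -2], [-4, -8, 0], [-2, 0, -6]].
Leading principal minors: Δ₁ = -6, Δ₂ = 32, Δ₃ = -160.
The minors alternate sign starting negative (−, +, −), so H is negative definite: a local maximum.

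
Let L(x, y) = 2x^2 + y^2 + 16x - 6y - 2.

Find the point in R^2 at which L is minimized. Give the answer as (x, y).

(-4, 3)

L(x,y) separates as P(x) + Q(y) − 2, so its minimum is min P + min Q − 2.
P'(x) = 4x + 16 vanishes at x ∈ {-4}; Q'(y) = 2y - 6 vanishes at y ∈ {3}.
Local minima of P (where P''>0): P(-4)=-32. Local minima of Q: Q(3)=-9.
So the global minimum of L is P(-4) + Q(3) − 2 = -32 − 9 − 2 = -43, attained at (-4, 3).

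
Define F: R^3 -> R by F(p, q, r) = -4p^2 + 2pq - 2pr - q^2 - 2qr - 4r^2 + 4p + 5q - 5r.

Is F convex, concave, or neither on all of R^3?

concave

F is quadratic, so its Hessian is the constant matrix H = [[-8, 2, -2], [2, -2, -2], [-2, -2, -8]].
Leading principal minors: -8, 12, -40.
Signs alternate −, +, − ⇒ H ≺ 0 ⇒ concave.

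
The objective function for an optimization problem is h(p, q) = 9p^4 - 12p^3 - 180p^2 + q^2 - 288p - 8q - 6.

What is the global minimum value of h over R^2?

h(p,q) separates as A(p) + B(q) − 6, so its minimum is min A + min B − 6.
A'(p) = 36(p - 4)(p + 1)(p + 2) vanishes at p ∈ {-2, -1, 4}; B'(q) = 2q - 8 vanishes at q ∈ {4}.
Local minima of A (where A''>0): A(-2)=96, A(4)=-2496. Local minima of B: B(4)=-16.
So the global minimum of h is A(4) + B(4) − 6 = -2496 − 16 − 6 = -2518, attained at (4, 4).

-2518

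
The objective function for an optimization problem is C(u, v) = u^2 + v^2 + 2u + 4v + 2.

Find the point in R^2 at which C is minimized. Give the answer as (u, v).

C(u,v) separates as P(u) + Q(v) + 2, so its minimum is min P + min Q + 2.
P'(u) = 2u + 2 vanishes at u ∈ {-1}; Q'(v) = 2v + 4 vanishes at v ∈ {-2}.
Local minima of P (where P''>0): P(-1)=-1. Local minima of Q: Q(-2)=-4.
So the global minimum of C is P(-1) + Q(-2) + 2 = -1 − 4 + 2 = -3, attained at (-1, -2).

(-1, -2)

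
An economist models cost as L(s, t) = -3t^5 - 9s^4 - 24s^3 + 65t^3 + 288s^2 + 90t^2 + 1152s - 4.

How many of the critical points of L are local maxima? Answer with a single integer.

L separates as a function of s plus a function of t, so ∇L=0 decouples.
∂L/∂s = -36(s - 4)(s + 2)(s + 4) = 0 at s ∈ {-4, -2, 4}; ∂L/∂t = -15t(t - 4)(t + 1)(t + 3) = 0 at t ∈ {-3, -1, 0, 4}.
The Hessian is diagonal: diag(L_ss, L_tt). Second derivatives: L_ss(-4)=-576, L_ss(-2)=432, L_ss(4)=-1728; L_tt(-3)=630, L_tt(-1)=-150, L_tt(0)=180, L_tt(4)=-2100.
Local maxima occur where both diagonal entries negative: (-4, -1), (-4, 4), (4, -1), (4, 4). Count: 4.

4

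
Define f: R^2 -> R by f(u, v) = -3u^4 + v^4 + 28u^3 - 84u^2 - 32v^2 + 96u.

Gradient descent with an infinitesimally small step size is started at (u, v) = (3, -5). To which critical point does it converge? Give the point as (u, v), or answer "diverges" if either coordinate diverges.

f is separable, so gradient descent decouples: u follows -∂f/∂u, v follows -∂f/∂v.
∂f/∂u = -12(u - 4)(u - 2)(u - 1); at u=3 this is 24, so u decreases.
∂f/∂v = 4v(v - 4)(v + 4); at v=-5 this is -180, so v increases.
u converges to its nearest critical value 2 (a local min of the u-part); v converges to -4. The iterate converges to (2, -4).

(2, -4)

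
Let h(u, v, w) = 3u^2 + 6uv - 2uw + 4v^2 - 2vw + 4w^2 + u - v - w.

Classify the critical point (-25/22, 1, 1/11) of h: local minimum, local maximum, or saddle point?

local minimum

The Hessian is constant: H = [[6, 6, -2], [6, 8, -2], [-2, -2, 8]].
Leading principal minors: Δ₁ = 6, Δ₂ = 12, Δ₃ = 88.
All leading minors are positive, so H is positive definite: a local minimum.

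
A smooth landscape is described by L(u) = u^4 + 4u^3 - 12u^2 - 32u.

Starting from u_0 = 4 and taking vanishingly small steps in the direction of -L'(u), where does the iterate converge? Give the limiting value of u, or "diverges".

L'(u) = 4(u - 2)(u + 1)(u + 4), so L'(4) = 320.
Gradient descent moves in the -L' direction, i.e. u is decreasing.
The nearest critical point in that direction is u = 2, where L'' = 72 > 0 (a local minimum). The iterate converges there.

2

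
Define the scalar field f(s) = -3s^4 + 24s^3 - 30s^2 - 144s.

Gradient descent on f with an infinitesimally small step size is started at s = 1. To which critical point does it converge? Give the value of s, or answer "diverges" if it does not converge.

f'(s) = -12(s - 4)(s - 3)(s + 1), so f'(1) = -144.
Gradient descent moves in the -f' direction, i.e. s is increasing.
The nearest critical point in that direction is s = 3, where f'' = 48 > 0 (a local minimum). The iterate converges there.

3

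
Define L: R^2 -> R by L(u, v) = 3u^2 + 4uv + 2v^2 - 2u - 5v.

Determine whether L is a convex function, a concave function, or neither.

convex

L is quadratic, so its Hessian is the constant matrix H = [[6, 4], [4, 4]].
det(H) = 8, tr(H) = 10.
det(H) > 0 and tr(H) > 0, so H is positive definite everywhere: convex.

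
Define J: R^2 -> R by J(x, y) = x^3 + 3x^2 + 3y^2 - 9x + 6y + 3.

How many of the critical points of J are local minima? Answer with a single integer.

J separates as a function of x plus a function of y, so ∇J=0 decouples.
∂J/∂x = 3(x - 1)(x + 3) = 0 at x ∈ {-3, 1}; ∂J/∂y = 6(y + 1) = 0 at y ∈ {-1}.
The Hessian is diagonal: diag(J_xx, J_yy). Second derivatives: J_xx(-3)=-12, J_xx(1)=12; J_yy(-1)=6.
Local minima occur where both diagonal entries positive: (1, -1). Count: 1.

1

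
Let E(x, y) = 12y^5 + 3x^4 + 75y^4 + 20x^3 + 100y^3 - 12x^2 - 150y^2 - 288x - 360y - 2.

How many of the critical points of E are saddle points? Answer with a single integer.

E separates as a function of x plus a function of y, so ∇E=0 decouples.
∂E/∂x = 12(x - 2)(x + 3)(x + 4) = 0 at x ∈ {-4, -3, 2}; ∂E/∂y = 60(y - 1)(y + 1)(y + 2)(y + 3) = 0 at y ∈ {-3, -2, -1, 1}.
The Hessian is diagonal: diag(E_xx, E_yy). Second derivatives: E_xx(-4)=72, E_xx(-3)=-60, E_xx(2)=360; E_yy(-3)=-480, E_yy(-2)=180, E_yy(-1)=-240, E_yy(1)=1440.
Saddle points occur where the two diagonal entries have opposite signs: (-4, -3), (-4, -1), (-3, -2), (-3, 1), (2, -3), (2, -1). Count: 6.

6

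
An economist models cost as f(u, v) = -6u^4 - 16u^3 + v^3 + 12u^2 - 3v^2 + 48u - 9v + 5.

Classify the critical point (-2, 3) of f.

The mixed partial ∂²f/∂u∂v is 0, so the Hessian at any point is diag(f_uu, f_vv) = diag(24(-3u^2 - 4u + 1), 6(v - 1)).
At (-2, 3): H = diag(-72, 12).
The eigenvalues have opposite signs, so H is indefinite: a saddle point.

saddle point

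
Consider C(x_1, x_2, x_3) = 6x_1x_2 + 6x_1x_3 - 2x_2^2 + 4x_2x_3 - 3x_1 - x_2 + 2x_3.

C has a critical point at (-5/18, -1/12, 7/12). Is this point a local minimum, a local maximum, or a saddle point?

saddle point

The Hessian is constant: H = [[0, 6, 6], [6, -4, 4], [6, 4, 0]].
Leading principal minors: Δ₁ = 0, Δ₂ = -36, Δ₃ = 432.
The minors fit neither the all-positive nor the alternating-sign pattern, so H is indefinite: a saddle point.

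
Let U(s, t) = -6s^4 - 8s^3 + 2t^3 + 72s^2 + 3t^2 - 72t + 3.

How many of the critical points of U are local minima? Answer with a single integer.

1

U separates as a function of s plus a function of t, so ∇U=0 decouples.
∂U/∂s = -24s(s - 2)(s + 3) = 0 at s ∈ {-3, 0, 2}; ∂U/∂t = 6(t - 3)(t + 4) = 0 at t ∈ {-4, 3}.
The Hessian is diagonal: diag(U_ss, U_tt). Second derivatives: U_ss(-3)=-360, U_ss(0)=144, U_ss(2)=-240; U_tt(-4)=-42, U_tt(3)=42.
Local minima occur where both diagonal entries positive: (0, 3). Count: 1.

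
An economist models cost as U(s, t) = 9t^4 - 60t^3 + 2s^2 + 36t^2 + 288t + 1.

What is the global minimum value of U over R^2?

U(s,t) separates as P(s) + Q(t) + 1, so its minimum is min P + min Q + 1.
P'(s) = 4s vanishes at s ∈ {0}; Q'(t) = 36(t - 4)(t - 2)(t + 1) vanishes at t ∈ {-1, 2, 4}.
Local minima of P (where P''>0): P(0)=0. Local minima of Q: Q(-1)=-183, Q(4)=192.
So the global minimum of U is P(0) + Q(-1) + 1 = 0 − 183 + 1 = -182, attained at (0, -1).

-182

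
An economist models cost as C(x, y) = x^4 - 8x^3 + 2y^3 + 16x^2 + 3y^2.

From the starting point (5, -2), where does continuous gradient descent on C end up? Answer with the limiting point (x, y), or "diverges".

diverges

C is separable, so gradient descent decouples: x follows -∂C/∂x, y follows -∂C/∂y.
∂C/∂x = 4x(x - 4)(x - 2); at x=5 this is 60, so x decreases.
∂C/∂y = 6y(y + 1); at y=-2 this is 12, so y decreases.
The y-coordinate has no critical point in that direction and runs off to infinity.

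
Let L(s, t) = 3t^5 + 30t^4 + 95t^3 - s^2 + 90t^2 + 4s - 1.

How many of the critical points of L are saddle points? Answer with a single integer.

L separates as a function of s plus a function of t, so ∇L=0 decouples.
∂L/∂s = -2(s - 2) = 0 at s ∈ {2}; ∂L/∂t = 15t(t + 1)(t + 3)(t + 4) = 0 at t ∈ {-4, -3, -1, 0}.
The Hessian is diagonal: diag(L_ss, L_tt). Second derivatives: L_ss(2)=-2; L_tt(-4)=-180, L_tt(-3)=90, L_tt(-1)=-90, L_tt(0)=180.
Saddle points occur where the two diagonal entries have opposite signs: (2, -3), (2, 0). Count: 2.

2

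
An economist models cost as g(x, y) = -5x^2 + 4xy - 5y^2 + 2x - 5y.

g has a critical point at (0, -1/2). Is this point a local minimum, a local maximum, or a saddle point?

local maximum

The Hessian of g is constant: H = [[-10, 4], [4, -10]].
det(H) = (-10)·(-10) − 4² = 84.
det(H) > 0 and tr(H) = -20 < 0, so H is negative definite and the point is a local maximum.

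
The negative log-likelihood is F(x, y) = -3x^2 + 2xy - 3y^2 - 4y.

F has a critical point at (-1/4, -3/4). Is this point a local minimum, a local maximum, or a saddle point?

local maximum

The Hessian of F is constant: H = [[-6, 2], [2, -6]].
det(H) = (-6)·(-6) − 2² = 32.
det(H) > 0 and tr(H) = -12 < 0, so H is negative definite and the point is a local maximum.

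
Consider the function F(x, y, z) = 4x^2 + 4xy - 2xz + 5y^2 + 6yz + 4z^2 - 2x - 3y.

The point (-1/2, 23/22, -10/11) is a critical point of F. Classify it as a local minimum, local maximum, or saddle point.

local minimum

The Hessian is constant: H = [[8, 4, -2], [4, 10, 6], [-2, 6, 8]].
Leading principal minors: Δ₁ = 8, Δ₂ = 64, Δ₃ = 88.
All leading minors are positive, so H is positive definite: a local minimum.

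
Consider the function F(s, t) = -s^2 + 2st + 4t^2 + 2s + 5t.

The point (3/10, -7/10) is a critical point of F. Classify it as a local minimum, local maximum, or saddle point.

saddle point

The Hessian of F is constant: H = [[-2, 2], [2, 8]].
det(H) = (-2)·8 − 2² = -20.
Since det(H) < 0, H is indefinite and the critical point is a saddle point.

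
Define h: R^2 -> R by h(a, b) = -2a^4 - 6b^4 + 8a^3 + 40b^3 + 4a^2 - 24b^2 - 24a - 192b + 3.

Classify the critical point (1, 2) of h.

local minimum

The mixed partial ∂²h/∂a∂b is 0, so the Hessian at any point is diag(h_aa, h_bb) = diag(8(-3a^2 + 6a + 1), 24(-3b^2 + 10b - 2)).
At (1, 2): H = diag(32, 144).
Both eigenvalues are positive, so H is positive definite: a local minimum.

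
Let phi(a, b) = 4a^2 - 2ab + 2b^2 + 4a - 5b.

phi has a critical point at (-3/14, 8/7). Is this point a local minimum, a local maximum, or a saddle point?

local minimum

The Hessian of phi is constant: H = [[8, -2], [-2, 4]].
det(H) = 8·4 − (-2)² = 28.
det(H) > 0 and tr(H) = 12 > 0, so H is positive definite and the point is a local minimum.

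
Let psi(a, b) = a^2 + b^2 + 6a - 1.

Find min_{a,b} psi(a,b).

-10

psi(a,b) separates as P(a) + Q(b) − 1, so its minimum is min P + min Q − 1.
P'(a) = 2a + 6 vanishes at a ∈ {-3}; Q'(b) = 2b vanishes at b ∈ {0}.
Local minima of P (where P''>0): P(-3)=-9. Local minima of Q: Q(0)=0.
So the global minimum of psi is P(-3) + Q(0) − 1 = -9 + 0 − 1 = -10, attained at (-3, 0).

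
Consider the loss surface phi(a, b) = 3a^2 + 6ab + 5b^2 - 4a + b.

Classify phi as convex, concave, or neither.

phi is quadratic, so its Hessian is the constant matrix H = [[6, 6], [6, 10]].
det(H) = 24, tr(H) = 16.
det(H) > 0 and tr(H) > 0, so H is positive definite everywhere: convex.

convex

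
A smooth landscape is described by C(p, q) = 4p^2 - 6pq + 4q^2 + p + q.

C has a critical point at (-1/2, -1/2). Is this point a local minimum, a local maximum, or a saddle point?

local minimum

The Hessian of C is constant: H = [[8, -6], [-6, 8]].
det(H) = 8·8 − (-6)² = 28.
det(H) > 0 and tr(H) = 16 > 0, so H is positive definite and the point is a local minimum.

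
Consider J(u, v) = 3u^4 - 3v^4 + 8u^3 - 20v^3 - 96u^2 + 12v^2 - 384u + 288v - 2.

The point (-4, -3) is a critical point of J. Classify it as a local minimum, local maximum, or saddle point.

local minimum

The mixed partial ∂²J/∂u∂v is 0, so the Hessian at any point is diag(J_uu, J_vv) = diag(12(3u^2 + 4u - 16), 12(-3v^2 - 10v + 2)).
At (-4, -3): H = diag(192, 60).
Both eigenvalues are positive, so H is positive definite: a local minimum.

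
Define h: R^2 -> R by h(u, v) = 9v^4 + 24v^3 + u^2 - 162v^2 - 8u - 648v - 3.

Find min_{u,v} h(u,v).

h(u,v) separates as P(u) + Q(v) − 3, so its minimum is min P + min Q − 3.
P'(u) = 2u - 8 vanishes at u ∈ {4}; Q'(v) = 36(v - 3)(v + 2)(v + 3) vanishes at v ∈ {-3, -2, 3}.
Local minima of P (where P''>0): P(4)=-16. Local minima of Q: Q(-3)=567, Q(3)=-2025.
So the global minimum of h is P(4) + Q(3) − 3 = -16 − 2025 − 3 = -2044, attained at (4, 3).

-2044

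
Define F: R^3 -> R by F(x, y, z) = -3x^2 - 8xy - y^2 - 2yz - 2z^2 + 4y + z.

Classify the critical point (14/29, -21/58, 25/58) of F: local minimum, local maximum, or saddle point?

saddle point

The Hessian is constant: H = [[-6, -8, 0], [-8, -2, -2], [0, -2, -4]].
Leading principal minors: Δ₁ = -6, Δ₂ = -52, Δ₃ = 232.
The minors fit neither the all-positive nor the alternating-sign pattern, so H is indefinite: a saddle point.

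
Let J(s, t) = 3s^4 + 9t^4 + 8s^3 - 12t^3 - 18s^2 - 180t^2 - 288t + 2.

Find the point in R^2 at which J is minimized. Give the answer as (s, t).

J(s,t) separates as P(s) + Q(t) + 2, so its minimum is min P + min Q + 2.
P'(s) = 12s(s - 1)(s + 3) vanishes at s ∈ {-3, 0, 1}; Q'(t) = 36(t - 4)(t + 1)(t + 2) vanishes at t ∈ {-2, -1, 4}.
Local minima of P (where P''>0): P(-3)=-135, P(1)=-7. Local minima of Q: Q(-2)=96, Q(4)=-2496.
So the global minimum of J is P(-3) + Q(4) + 2 = -135 − 2496 + 2 = -2629, attained at (-3, 4).

(-3, 4)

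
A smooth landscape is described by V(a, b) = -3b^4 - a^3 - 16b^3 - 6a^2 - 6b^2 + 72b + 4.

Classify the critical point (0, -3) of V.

The mixed partial ∂²V/∂a∂b is 0, so the Hessian at any point is diag(V_aa, V_bb) = diag(-6(a + 2), -12(3b^2 + 8b + 1)).
At (0, -3): H = diag(-12, -48).
Both eigenvalues are negative, so H is negative definite: a local maximum.

local maximum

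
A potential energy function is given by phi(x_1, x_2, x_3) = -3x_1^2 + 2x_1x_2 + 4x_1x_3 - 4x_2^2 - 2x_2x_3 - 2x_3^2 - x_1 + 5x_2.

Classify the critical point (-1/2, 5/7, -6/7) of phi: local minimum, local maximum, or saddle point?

The Hessian is constant: H = [[-6, 2, 4], [2, -8, -2], [4, -2, -4]].
Leading principal minors: Δ₁ = -6, Δ₂ = 44, Δ₃ = -56.
The minors alternate sign starting negative (−, +, −), so H is negative definite: a local maximum.

local maximum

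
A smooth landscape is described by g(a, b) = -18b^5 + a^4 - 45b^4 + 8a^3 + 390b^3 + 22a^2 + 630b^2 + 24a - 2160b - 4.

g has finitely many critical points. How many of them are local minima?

4

g separates as a function of a plus a function of b, so ∇g=0 decouples.
∂g/∂a = 4(a + 1)(a + 2)(a + 3) = 0 at a ∈ {-3, -2, -1}; ∂g/∂b = -90(b - 3)(b - 1)(b + 2)(b + 4) = 0 at b ∈ {-4, -2, 1, 3}.
The Hessian is diagonal: diag(g_aa, g_bb). Second derivatives: g_aa(-3)=8, g_aa(-2)=-4, g_aa(-1)=8; g_bb(-4)=6300, g_bb(-2)=-2700, g_bb(1)=2700, g_bb(3)=-6300.
Local minima occur where both diagonal entries positive: (-3, -4), (-3, 1), (-1, -4), (-1, 1). Count: 4.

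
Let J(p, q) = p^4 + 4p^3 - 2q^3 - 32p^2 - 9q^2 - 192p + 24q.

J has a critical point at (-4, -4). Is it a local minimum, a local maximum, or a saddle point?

local minimum

The mixed partial ∂²J/∂p∂q is 0, so the Hessian at any point is diag(J_pp, J_qq) = diag(4(3p^2 + 6p - 16), -6(2q + 3)).
At (-4, -4): H = diag(32, 30).
Both eigenvalues are positive, so H is positive definite: a local minimum.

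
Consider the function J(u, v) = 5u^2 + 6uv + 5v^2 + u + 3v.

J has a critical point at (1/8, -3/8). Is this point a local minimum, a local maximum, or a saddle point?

The Hessian of J is constant: H = [[10, 6], [6, 10]].
det(H) = 10·10 − 6² = 64.
det(H) > 0 and tr(H) = 20 > 0, so H is positive definite and the point is a local minimum.

local minimum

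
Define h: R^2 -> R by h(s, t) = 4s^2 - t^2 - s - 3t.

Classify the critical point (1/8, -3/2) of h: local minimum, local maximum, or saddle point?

The Hessian of h is constant: H = [[8, 0], [0, -2]].
det(H) = 8·(-2) − 0² = -16.
Since det(H) < 0, H is indefinite and the critical point is a saddle point.

saddle point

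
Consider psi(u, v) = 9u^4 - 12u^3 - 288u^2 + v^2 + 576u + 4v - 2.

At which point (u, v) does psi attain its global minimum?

psi(u,v) separates as P(u) + Q(v) − 2, so its minimum is min P + min Q − 2.
P'(u) = 36(u - 4)(u - 1)(u + 4) vanishes at u ∈ {-4, 1, 4}; Q'(v) = 2v + 4 vanishes at v ∈ {-2}.
Local minima of P (where P''>0): P(-4)=-3840, P(4)=-768. Local minima of Q: Q(-2)=-4.
So the global minimum of psi is P(-4) + Q(-2) − 2 = -3840 − 4 − 2 = -3846, attained at (-4, -2).

(-4, -2)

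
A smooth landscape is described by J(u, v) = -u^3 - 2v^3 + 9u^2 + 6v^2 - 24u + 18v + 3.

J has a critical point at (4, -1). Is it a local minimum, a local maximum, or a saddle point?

saddle point

The mixed partial ∂²J/∂u∂v is 0, so the Hessian at any point is diag(J_uu, J_vv) = diag(6(-u + 3), 12(-v + 1)).
At (4, -1): H = diag(-6, 24).
The eigenvalues have opposite signs, so H is indefinite: a saddle point.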